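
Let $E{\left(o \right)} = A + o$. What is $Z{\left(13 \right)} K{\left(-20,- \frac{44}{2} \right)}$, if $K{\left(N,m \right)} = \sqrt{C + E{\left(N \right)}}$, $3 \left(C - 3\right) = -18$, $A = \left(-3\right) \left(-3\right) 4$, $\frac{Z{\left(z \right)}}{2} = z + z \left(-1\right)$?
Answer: $0$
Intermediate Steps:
$Z{\left(z \right)} = 0$ ($Z{\left(z \right)} = 2 \left(z + z \left(-1\right)\right) = 2 \left(z - z\right) = 2 \cdot 0 = 0$)
$A = 36$ ($A = 9 \cdot 4 = 36$)
$E{\left(o \right)} = 36 + o$
$C = -3$ ($C = 3 + \frac{1}{3} \left(-18\right) = 3 - 6 = -3$)
$K{\left(N,m \right)} = \sqrt{33 + N}$ ($K{\left(N,m \right)} = \sqrt{-3 + \left(36 + N\right)} = \sqrt{33 + N}$)
$Z{\left(13 \right)} K{\left(-20,- \frac{44}{2} \right)} = 0 \sqrt{33 - 20} = 0 \sqrt{13} = 0$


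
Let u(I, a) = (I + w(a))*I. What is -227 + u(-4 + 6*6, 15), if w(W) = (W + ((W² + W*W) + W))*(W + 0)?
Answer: 231197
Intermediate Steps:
w(W) = W*(2*W + 2*W²) (w(W) = (W + ((W² + W²) + W))*W = (W + (2*W² + W))*W = (W + (W + 2*W²))*W = (2*W + 2*W²)*W = W*(2*W + 2*W²))
u(I, a) = I*(I + 2*a²*(1 + a)) (u(I, a) = (I + 2*a²*(1 + a))*I = I*(I + 2*a²*(1 + a)))
-227 + u(-4 + 6*6, 15) = -227 + (-4 + 6*6)*((-4 + 6*6) + 2*15²*(1 + 15)) = -227 + (-4 + 36)*((-4 + 36) + 2*225*16) = -227 + 32*(32 + 7200) = -227 + 32*7232 = -227 + 231424 = 231197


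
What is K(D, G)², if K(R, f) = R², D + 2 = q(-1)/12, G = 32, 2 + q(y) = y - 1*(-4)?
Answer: 279841/20736 ≈ 13.495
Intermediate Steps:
q(y) = 2 + y (q(y) = -2 + (y - 1*(-4)) = -2 + (y + 4) = -2 + (4 + y) = 2 + y)
D = -23/12 (D = -2 + (2 - 1)/12 = -2 + 1*(1/12) = -2 + 1/12 = -23/12 ≈ -1.9167)
K(D, G)² = ((-23/12)²)² = (529/144)² = 279841/20736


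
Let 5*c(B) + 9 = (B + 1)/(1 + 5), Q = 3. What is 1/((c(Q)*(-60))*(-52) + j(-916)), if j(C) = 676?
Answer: -1/4524 ≈ -0.00022104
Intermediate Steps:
c(B) = -53/30 + B/30 (c(B) = -9/5 + ((B + 1)/(1 + 5))/5 = -9/5 + ((1 + B)/6)/5 = -9/5 + ((1 + B)*(⅙))/5 = -9/5 + (⅙ + B/6)/5 = -9/5 + (1/30 + B/30) = -53/30 + B/30)
1/((c(Q)*(-60))*(-52) + j(-916)) = 1/(((-53/30 + (1/30)*3)*(-60))*(-52) + 676) = 1/(((-53/30 + ⅒)*(-60))*(-52) + 676) = 1/(-5/3*(-60)*(-52) + 676) = 1/(100*(-52) + 676) = 1/(-5200 + 676) = 1/(-4524) = -1/4524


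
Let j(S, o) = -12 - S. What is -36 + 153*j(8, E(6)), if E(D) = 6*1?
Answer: -3096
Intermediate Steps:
E(D) = 6
-36 + 153*j(8, E(6)) = -36 + 153*(-12 - 1*8) = -36 + 153*(-12 - 8) = -36 + 153*(-20) = -36 - 3060 = -3096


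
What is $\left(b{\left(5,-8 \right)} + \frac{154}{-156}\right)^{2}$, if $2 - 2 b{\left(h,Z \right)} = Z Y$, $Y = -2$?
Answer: $\frac{388129}{6084} \approx 63.795$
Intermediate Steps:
$b{\left(h,Z \right)} = 1 + Z$ ($b{\left(h,Z \right)} = 1 - \frac{Z \left(-2\right)}{2} = 1 - \frac{\left(-2\right) Z}{2} = 1 + Z$)
$\left(b{\left(5,-8 \right)} + \frac{154}{-156}\right)^{2} = \left(\left(1 - 8\right) + \frac{154}{-156}\right)^{2} = \left(-7 + 154 \left(- \frac{1}{156}\right)\right)^{2} = \left(-7 - \frac{77}{78}\right)^{2} = \left(- \frac{623}{78}\right)^{2} = \frac{388129}{6084}$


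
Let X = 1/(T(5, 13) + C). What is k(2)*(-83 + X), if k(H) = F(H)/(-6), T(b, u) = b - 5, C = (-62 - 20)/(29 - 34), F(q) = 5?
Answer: 11335/164 ≈ 69.116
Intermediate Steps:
C = 82/5 (C = -82/(-5) = -82*(-1/5) = 82/5 ≈ 16.400)
T(b, u) = -5 + b
k(H) = -5/6 (k(H) = 5/(-6) = 5*(-1/6) = -5/6)
X = 5/82 (X = 1/((-5 + 5) + 82/5) = 1/(0 + 82/5) = 1/(82/5) = 5/82 ≈ 0.060976)
k(2)*(-83 + X) = -5*(-83 + 5/82)/6 = -5/6*(-6801/82) = 11335/164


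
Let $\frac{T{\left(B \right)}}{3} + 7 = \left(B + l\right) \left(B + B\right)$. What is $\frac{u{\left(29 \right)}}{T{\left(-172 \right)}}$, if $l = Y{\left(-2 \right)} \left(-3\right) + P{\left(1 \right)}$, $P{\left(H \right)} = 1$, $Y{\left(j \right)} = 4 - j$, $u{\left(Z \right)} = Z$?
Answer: $\frac{29}{195027} \approx 0.0001487$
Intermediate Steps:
$l = -17$ ($l = \left(4 - -2\right) \left(-3\right) + 1 = \left(4 + 2\right) \left(-3\right) + 1 = 6 \left(-3\right) + 1 = -18 + 1 = -17$)
$T{\left(B \right)} = -21 + 6 B \left(-17 + B\right)$ ($T{\left(B \right)} = -21 + 3 \left(B - 17\right) \left(B + B\right) = -21 + 3 \left(-17 + B\right) 2 B = -21 + 3 \cdot 2 B \left(-17 + B\right) = -21 + 6 B \left(-17 + B\right)$)
$\frac{u{\left(29 \right)}}{T{\left(-172 \right)}} = \frac{29}{-21 - -17544 + 6 \left(-172\right)^{2}} = \frac{29}{-21 + 17544 + 6 \cdot 29584} = \frac{29}{-21 + 17544 + 177504} = \frac{29}{195027}$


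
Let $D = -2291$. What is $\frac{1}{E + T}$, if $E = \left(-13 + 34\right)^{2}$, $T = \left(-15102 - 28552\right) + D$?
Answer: $- \frac{1}{45504} \approx -2.1976 \cdot 10^{-5}$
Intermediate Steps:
$T = -45945$ ($T = \left(-15102 - 28552\right) - 2291 = -43654 - 2291 = -45945$)
$E = 441$ ($E = 21^{2} = 441$)
$\frac{1}{E + T} = \frac{1}{441 - 45945} = \frac{1}{-45504} = - \frac{1}{45504}$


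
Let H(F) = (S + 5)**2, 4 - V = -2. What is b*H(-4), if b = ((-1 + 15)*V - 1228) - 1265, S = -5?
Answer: 0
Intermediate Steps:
V = 6 (V = 4 - 1*(-2) = 4 + 2 = 6)
H(F) = 0 (H(F) = (-5 + 5)**2 = 0**2 = 0)
b = -2409 (b = ((-1 + 15)*6 - 1228) - 1265 = (14*6 - 1228) - 1265 = (84 - 1228) - 1265 = -1144 - 1265 = -2409)
b*H(-4) = -2409*0 = 0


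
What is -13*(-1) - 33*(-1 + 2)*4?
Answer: -119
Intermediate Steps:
-13*(-1) - 33*(-1 + 2)*4 = 13 - 33*4 = 13 - 132 = -119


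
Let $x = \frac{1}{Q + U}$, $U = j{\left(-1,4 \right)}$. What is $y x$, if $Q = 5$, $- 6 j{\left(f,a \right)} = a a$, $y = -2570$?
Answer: $- \frac{7710}{7} \approx -1101.4$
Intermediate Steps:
$j{\left(f,a \right)} = - \frac{a^{2}}{6}$ ($j{\left(f,a \right)} = - \frac{a a}{6} = - \frac{a^{2}}{6}$)
$U = - \frac{8}{3}$ ($U = - \frac{4^{2}}{6} = \left(- \frac{1}{6}\right) 16 = - \frac{8}{3} \approx -2.6667$)
$x = \frac{3}{7}$ ($x = \frac{1}{5 - \frac{8}{3}} = \frac{1}{\frac{7}{3}} = \frac{3}{7} \approx 0.42857$)
$y x = \left(-2570\right) \frac{3}{7} = - \frac{7710}{7}$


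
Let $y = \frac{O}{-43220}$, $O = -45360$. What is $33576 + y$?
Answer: $\frac{72560004}{2161} \approx 33577.0$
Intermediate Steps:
$y = \frac{2268}{2161}$ ($y = - \frac{45360}{-43220} = \left(-45360\right) \left(- \frac{1}{43220}\right) = \frac{2268}{2161} \approx 1.0495$)
$33576 + y = 33576 + \frac{2268}{2161} = \frac{72560004}{2161}$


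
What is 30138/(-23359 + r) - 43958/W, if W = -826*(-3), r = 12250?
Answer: -13405033/655431 ≈ -20.452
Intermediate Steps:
W = 2478
30138/(-23359 + r) - 43958/W = 30138/(-23359 + 12250) - 43958/2478 = 30138/(-11109) - 43958*1/2478 = 30138*(-1/11109) - 21979/1239 = -10046/3703 - 21979/1239 = -13405033/655431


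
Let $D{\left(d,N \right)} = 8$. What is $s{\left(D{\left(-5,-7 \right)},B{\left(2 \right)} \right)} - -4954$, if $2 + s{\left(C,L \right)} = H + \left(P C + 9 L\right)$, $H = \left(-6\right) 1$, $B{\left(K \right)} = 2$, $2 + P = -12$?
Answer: $4852$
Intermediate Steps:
$P = -14$ ($P = -2 - 12 = -14$)
$H = -6$
$s{\left(C,L \right)} = -8 - 14 C + 9 L$ ($s{\left(C,L \right)} = -2 - \left(6 - 9 L + 14 C\right) = -8 - 14 C + 9 L$)
$s{\left(D{\left(-5,-7 \right)},B{\left(2 \right)} \right)} - -4954 = \left(-8 - 112 + 9 \cdot 2\right) - -4954 = \left(-8 - 112 + 18\right) + 4954 = -102 + 4954 = 4852$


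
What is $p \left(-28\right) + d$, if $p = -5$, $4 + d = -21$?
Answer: $115$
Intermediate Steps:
$d = -25$ ($d = -4 - 21 = -25$)
$p \left(-28\right) + d = \left(-5\right) \left(-28\right) - 25 = 140 - 25 = 115$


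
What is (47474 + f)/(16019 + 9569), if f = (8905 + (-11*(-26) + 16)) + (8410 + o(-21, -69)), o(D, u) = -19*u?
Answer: 33201/12794 ≈ 2.5950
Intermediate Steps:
f = 18928 (f = (8905 + (-11*(-26) + 16)) + (8410 - 19*(-69)) = (8905 + (286 + 16)) + (8410 + 1311) = (8905 + 302) + 9721 = 9207 + 9721 = 18928)
(47474 + f)/(16019 + 9569) = (47474 + 18928)/(16019 + 9569) = 66402/25588 = 66402*(1/25588) = 33201/12794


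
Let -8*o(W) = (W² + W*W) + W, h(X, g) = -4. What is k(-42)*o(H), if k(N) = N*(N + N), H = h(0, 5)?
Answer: -12348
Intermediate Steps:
H = -4
o(W) = -W²/4 - W/8 (o(W) = -((W² + W*W) + W)/8 = -((W² + W²) + W)/8 = -(2*W² + W)/8 = -(W + 2*W²)/8 = -W²/4 - W/8)
k(N) = 2*N² (k(N) = N*(2*N) = 2*N²)
k(-42)*o(H) = (2*(-42)²)*(-⅛*(-4)*(1 + 2*(-4))) = (2*1764)*(-⅛*(-4)*(1 - 8)) = 3528*(-⅛*(-4)*(-7)) = 3528*(-7/2) = -12348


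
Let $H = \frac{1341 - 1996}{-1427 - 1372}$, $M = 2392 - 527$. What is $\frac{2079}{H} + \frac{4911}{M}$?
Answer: $\frac{2171175474}{244315} \approx 8886.8$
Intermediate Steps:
$M = 1865$ ($M = 2392 - 527 = 1865$)
$H = \frac{655}{2799}$ ($H = - \frac{655}{-2799} = \left(-655\right) \left(- \frac{1}{2799}\right) = \frac{655}{2799} \approx 0.23401$)
$\frac{2079}{H} + \frac{4911}{M} = \frac{2079}{\frac{655}{2799}} + \frac{4911}{1865} = 2079 \cdot \frac{2799}{655} + 4911 \cdot \frac{1}{1865} = \frac{5819121}{655} + \frac{4911}{1865} = \frac{2171175474}{244315}$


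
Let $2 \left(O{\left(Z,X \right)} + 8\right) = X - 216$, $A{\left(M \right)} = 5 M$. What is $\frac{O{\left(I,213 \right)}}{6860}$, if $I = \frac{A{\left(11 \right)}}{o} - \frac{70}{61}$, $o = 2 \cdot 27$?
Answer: $- \frac{19}{13720} \approx -0.0013848$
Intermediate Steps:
$o = 54$
$I = - \frac{425}{3294}$ ($I = \frac{5 \cdot 11}{54} - \frac{70}{61} = 55 \cdot \frac{1}{54} - \frac{70}{61} = \frac{55}{54} - \frac{70}{61} = - \frac{425}{3294} \approx -0.12902$)
$O{\left(Z,X \right)} = -116 + \frac{X}{2}$ ($O{\left(Z,X \right)} = -8 + \frac{X - 216}{2} = -8 + \frac{-216 + X}{2} = -8 + \left(-108 + \frac{X}{2}\right) = -116 + \frac{X}{2}$)
$\frac{O{\left(I,213 \right)}}{6860} = \frac{-116 + \frac{1}{2} \cdot 213}{6860} = \left(-116 + \frac{213}{2}\right) \frac{1}{6860} = \left(- \frac{19}{2}\right) \frac{1}{6860} = - \frac{19}{13720}$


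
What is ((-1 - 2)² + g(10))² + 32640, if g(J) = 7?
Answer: 32896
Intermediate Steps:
((-1 - 2)² + g(10))² + 32640 = ((-1 - 2)² + 7)² + 32640 = ((-3)² + 7)² + 32640 = (9 + 7)² + 32640 = 16² + 32640 = 256 + 32640 = 32896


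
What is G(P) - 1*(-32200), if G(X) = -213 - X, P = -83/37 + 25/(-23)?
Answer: 27223771/851 ≈ 31990.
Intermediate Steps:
P = -2834/851 (P = -83*1/37 + 25*(-1/23) = -83/37 - 25/23 = -2834/851 ≈ -3.3302)
G(P) - 1*(-32200) = (-213 - 1*(-2834/851)) - 1*(-32200) = (-213 + 2834/851) + 32200 = -178429/851 + 32200 = 27223771/851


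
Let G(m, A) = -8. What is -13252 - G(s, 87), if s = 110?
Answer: -13244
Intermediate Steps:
-13252 - G(s, 87) = -13252 - 1*(-8) = -13252 + 8 = -13244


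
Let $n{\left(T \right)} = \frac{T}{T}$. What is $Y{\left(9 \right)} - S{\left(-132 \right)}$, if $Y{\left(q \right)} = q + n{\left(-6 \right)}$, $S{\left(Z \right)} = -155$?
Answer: $165$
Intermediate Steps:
$n{\left(T \right)} = 1$
$Y{\left(q \right)} = 1 + q$ ($Y{\left(q \right)} = q + 1 = 1 + q$)
$Y{\left(9 \right)} - S{\left(-132 \right)} = \left(1 + 9\right) - -155 = 10 + 155 = 165$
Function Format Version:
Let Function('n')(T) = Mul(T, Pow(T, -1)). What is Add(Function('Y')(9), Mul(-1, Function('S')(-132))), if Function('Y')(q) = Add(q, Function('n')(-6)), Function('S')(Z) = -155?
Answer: 165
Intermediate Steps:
Function('n')(T) = 1
Function('Y')(q) = Add(1, q) (Function('Y')(q) = Add(q, 1) = Add(1, q))
Add(Function('Y')(9), Mul(-1, Function('S')(-132))) = Add(Add(1, 9), Mul(-1, -155)) = Add(10, 155) = 165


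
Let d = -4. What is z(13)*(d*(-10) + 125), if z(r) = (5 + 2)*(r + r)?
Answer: 30030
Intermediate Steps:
z(r) = 14*r (z(r) = 7*(2*r) = 14*r)
z(13)*(d*(-10) + 125) = (14*13)*(-4*(-10) + 125) = 182*(40 + 125) = 182*165 = 30030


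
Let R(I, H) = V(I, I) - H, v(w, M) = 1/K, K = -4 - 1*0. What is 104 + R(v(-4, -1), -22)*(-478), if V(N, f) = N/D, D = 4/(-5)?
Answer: -84491/8 ≈ -10561.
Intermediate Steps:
D = -4/5 (D = 4*(-1/5) = -4/5 ≈ -0.80000)
K = -4 (K = -4 + 0 = -4)
V(N, f) = -5*N/4 (V(N, f) = N/(-4/5) = N*(-5/4) = -5*N/4)
v(w, M) = -1/4 (v(w, M) = 1/(-4) = -1/4)
R(I, H) = -H - 5*I/4 (R(I, H) = -5*I/4 - H = -H - 5*I/4)
104 + R(v(-4, -1), -22)*(-478) = 104 + (-1*(-22) - 5/4*(-1/4))*(-478) = 104 + (22 + 5/16)*(-478) = 104 + (357/16)*(-478) = 104 - 85323/8 = -84491/8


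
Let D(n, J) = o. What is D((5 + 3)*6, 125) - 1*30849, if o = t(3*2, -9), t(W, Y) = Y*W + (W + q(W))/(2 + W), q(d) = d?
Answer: -61803/2 ≈ -30902.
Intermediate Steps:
t(W, Y) = W*Y + 2*W/(2 + W) (t(W, Y) = Y*W + (W + W)/(2 + W) = W*Y + (2*W)/(2 + W) = W*Y + 2*W/(2 + W))
o = -105/2 (o = (3*2)*(2 + 2*(-9) + (3*2)*(-9))/(2 + 3*2) = 6*(2 - 18 + 6*(-9))/(2 + 6) = 6*(2 - 18 - 54)/8 = 6*(1/8)*(-70) = -105/2 ≈ -52.500)
D(n, J) = -105/2
D((5 + 3)*6, 125) - 1*30849 = -105/2 - 1*30849 = -105/2 - 30849 = -61803/2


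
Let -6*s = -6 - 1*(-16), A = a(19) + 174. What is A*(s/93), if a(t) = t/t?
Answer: -875/279 ≈ -3.1362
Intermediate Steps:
a(t) = 1
A = 175 (A = 1 + 174 = 175)
s = -5/3 (s = -(-6 - 1*(-16))/6 = -(-6 + 16)/6 = -⅙*10 = -5/3 ≈ -1.6667)
A*(s/93) = 175*(-5/3/93) = 175*(-5/3*1/93) = 175*(-5/279) = -875/279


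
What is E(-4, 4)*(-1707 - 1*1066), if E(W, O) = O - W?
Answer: -22184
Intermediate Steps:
E(-4, 4)*(-1707 - 1*1066) = (4 - 1*(-4))*(-1707 - 1*1066) = (4 + 4)*(-1707 - 1066) = 8*(-2773) = -22184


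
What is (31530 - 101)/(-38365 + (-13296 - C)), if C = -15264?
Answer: -31429/36397 ≈ -0.86351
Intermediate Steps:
(31530 - 101)/(-38365 + (-13296 - C)) = (31530 - 101)/(-38365 + (-13296 - 1*(-15264))) = 31429/(-38365 + (-13296 + 15264)) = 31429/(-38365 + 1968) = 31429/(-36397) = 31429*(-1/36397) = -31429/36397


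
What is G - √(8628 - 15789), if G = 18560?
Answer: 18560 - I*√7161 ≈ 18560.0 - 84.623*I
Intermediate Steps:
G - √(8628 - 15789) = 18560 - √(8628 - 15789) = 18560 - √(-7161) = 18560 - I*√7161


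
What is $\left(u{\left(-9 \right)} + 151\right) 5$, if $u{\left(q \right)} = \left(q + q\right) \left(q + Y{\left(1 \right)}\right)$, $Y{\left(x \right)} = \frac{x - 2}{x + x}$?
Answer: $1610$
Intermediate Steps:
$Y{\left(x \right)} = \frac{-2 + x}{2 x}$
$u{\left(q \right)} = 2 q \left(- \frac{1}{2} + q\right)$ ($u{\left(q \right)} = \left(q + q\right) \left(q + \frac{-2 + 1}{2 \cdot 1}\right) = 2 q \left(q + \frac{1}{2} \cdot 1 \left(-1\right)\right) = 2 q \left(q - \frac{1}{2}\right) = 2 q \left(- \frac{1}{2} + q\right)$)
$\left(u{\left(-9 \right)} + 151\right) 5 = \left(- 9 \left(-1 + 2 \left(-9\right)\right) + 151\right) 5 = \left(- 9 \left(-1 - 18\right) + 151\right) 5 = \left(\left(-9\right) \left(-19\right) + 151\right) 5 = \left(171 + 151\right) 5 = 322 \cdot 5 = 1610$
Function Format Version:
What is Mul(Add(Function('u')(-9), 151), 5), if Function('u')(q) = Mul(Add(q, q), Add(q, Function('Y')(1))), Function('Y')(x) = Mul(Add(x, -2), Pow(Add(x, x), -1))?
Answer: 1610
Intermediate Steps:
Function('Y')(x) = Mul(Rational(1, 2), Pow(x, -1), Add(-2, x)) (Function('Y')(x) = Mul(Add(-2, x), Pow(Mul(2, x), -1)) = Mul(Add(-2, x), Mul(Rational(1, 2), Pow(x, -1))) = Mul(Rational(1, 2), Pow(x, -1), Add(-2, x)))
Function('u')(q) = Mul(2, q, Add(Rational(-1, 2), q)) (Function('u')(q) = Mul(Add(q, q), Add(q, Mul(Rational(1, 2), Pow(1, -1), Add(-2, 1)))) = Mul(Mul(2, q), Add(q, Mul(Rational(1, 2), 1, -1))) = Mul(Mul(2, q), Add(q, Rational(-1, 2))) = Mul(Mul(2, q), Add(Rational(-1, 2), q)) = Mul(2, q, Add(Rational(-1, 2), q)))
Mul(Add(Function('u')(-9), 151), 5) = Mul(Add(Mul(-9, Add(-1, Mul(2, -9))), 151), 5) = Mul(Add(Mul(-9, Add(-1, -18)), 151), 5) = Mul(Add(Mul(-9, -19), 151), 5) = Mul(Add(171, 151), 5) = Mul(322, 5) = 1610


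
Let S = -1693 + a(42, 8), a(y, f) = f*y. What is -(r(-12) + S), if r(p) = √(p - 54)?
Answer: 1357 - I*√66 ≈ 1357.0 - 8.124*I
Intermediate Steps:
r(p) = √(-54 + p)
S = -1357 (S = -1693 + 8*42 = -1693 + 336 = -1357)
-(r(-12) + S) = -(√(-54 - 12) - 1357) = -(√(-66) - 1357) = -(I*√66 - 1357) = -(-1357 + I*√66) = 1357 - I*√66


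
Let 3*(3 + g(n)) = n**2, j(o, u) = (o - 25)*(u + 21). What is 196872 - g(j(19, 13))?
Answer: 183003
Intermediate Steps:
j(o, u) = (-25 + o)*(21 + u)
g(n) = -3 + n**2/3
196872 - g(j(19, 13)) = 196872 - (-3 + (-525 - 25*13 + 21*19 + 19*13)**2/3) = 196872 - (-3 + (-525 - 325 + 399 + 247)**2/3) = 196872 - (-3 + (1/3)*(-204)**2) = 196872 - (-3 + (1/3)*41616) = 196872 - (-3 + 13872) = 196872 - 1*13869 = 196872 - 13869 = 183003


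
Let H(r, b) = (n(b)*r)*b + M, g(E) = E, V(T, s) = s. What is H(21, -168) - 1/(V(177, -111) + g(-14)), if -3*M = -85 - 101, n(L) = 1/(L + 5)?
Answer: 1704413/20375 ≈ 83.652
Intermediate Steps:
n(L) = 1/(5 + L)
M = 62 (M = -(-85 - 101)/3 = -⅓*(-186) = 62)
H(r, b) = 62 + b*r/(5 + b) (H(r, b) = (r/(5 + b))*b + 62 = b*r/(5 + b) + 62 = 62 + b*r/(5 + b))
H(21, -168) - 1/(V(177, -111) + g(-14)) = (310 + 62*(-168) - 168*21)/(5 - 168) - 1/(-111 - 14) = (310 - 10416 - 3528)/(-163) - 1/(-125) = -1/163*(-13634) - 1*(-1/125) = 13634/163 + 1/125 = 1704413/20375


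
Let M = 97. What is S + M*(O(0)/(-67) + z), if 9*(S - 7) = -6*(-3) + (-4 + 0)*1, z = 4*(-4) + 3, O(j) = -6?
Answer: -749986/603 ≈ -1243.8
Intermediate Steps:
z = -13 (z = -16 + 3 = -13)
S = 77/9 (S = 7 + (-6*(-3) + (-4 + 0)*1)/9 = 7 + (18 - 4*1)/9 = 7 + (18 - 4)/9 = 7 + (1/9)*14 = 7 + 14/9 = 77/9 ≈ 8.5556)
S + M*(O(0)/(-67) + z) = 77/9 + 97*(-6/(-67) - 13) = 77/9 + 97*(-6*(-1/67) - 13) = 77/9 + 97*(6/67 - 13) = 77/9 + 97*(-865/67) = 77/9 - 83905/67 = -749986/603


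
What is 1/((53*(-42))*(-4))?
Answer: 1/8904 ≈ 0.00011231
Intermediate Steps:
1/((53*(-42))*(-4)) = 1/(-2226*(-4)) = 1/8904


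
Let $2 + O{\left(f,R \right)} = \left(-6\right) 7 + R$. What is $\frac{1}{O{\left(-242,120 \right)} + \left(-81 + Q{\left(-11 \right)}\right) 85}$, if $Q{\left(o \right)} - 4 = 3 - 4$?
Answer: $- \frac{1}{6554} \approx -0.00015258$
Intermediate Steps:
$Q{\left(o \right)} = 3$ ($Q{\left(o \right)} = 4 + \left(3 - 4\right) = 4 - 1 = 3$)
$O{\left(f,R \right)} = -44 + R$ ($O{\left(f,R \right)} = -2 + \left(\left(-6\right) 7 + R\right) = -2 + \left(-42 + R\right) = -44 + R$)
$\frac{1}{O{\left(-242,120 \right)} + \left(-81 + Q{\left(-11 \right)}\right) 85} = \frac{1}{\left(-44 + 120\right) + \left(-81 + 3\right) 85} = \frac{1}{76 - 6630} = \frac{1}{-6554} = - \frac{1}{6554}$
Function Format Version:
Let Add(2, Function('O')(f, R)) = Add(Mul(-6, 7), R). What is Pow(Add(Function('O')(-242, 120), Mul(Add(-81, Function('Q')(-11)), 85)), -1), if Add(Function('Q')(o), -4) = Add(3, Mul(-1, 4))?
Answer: Rational(-1, 6554) ≈ -0.00015258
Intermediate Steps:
Function('Q')(o) = 3 (Function('Q')(o) = Add(4, Add(3, Mul(-1, 4))) = Add(4, Add(3, -4)) = Add(4, -1) = 3)
Function('O')(f, R) = Add(-44, R) (Function('O')(f, R) = Add(-2, Add(Mul(-6, 7), R)) = Add(-2, Add(-42, R)) = Add(-44, R))
Pow(Add(Function('O')(-242, 120), Mul(Add(-81, Function('Q')(-11)), 85)), -1) = Pow(Add(Add(-44, 120), Mul(Add(-81, 3), 85)), -1) = Pow(Add(76, Mul(-78, 85)), -1) = Pow(Add(76, -6630), -1) = Pow(-6554, -1) = Rational(-1, 6554)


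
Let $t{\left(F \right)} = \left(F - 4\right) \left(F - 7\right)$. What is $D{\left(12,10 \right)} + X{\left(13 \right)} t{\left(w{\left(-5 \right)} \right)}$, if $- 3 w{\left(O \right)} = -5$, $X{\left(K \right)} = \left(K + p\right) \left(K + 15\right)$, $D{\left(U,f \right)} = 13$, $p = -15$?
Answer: $- \frac{6155}{9} \approx -683.89$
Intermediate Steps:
$X{\left(K \right)} = \left(-15 + K\right) \left(15 + K\right)$ ($X{\left(K \right)} = \left(K - 15\right) \left(K + 15\right) = \left(-15 + K\right) \left(15 + K\right)$)
$w{\left(O \right)} = \frac{5}{3}$ ($w{\left(O \right)} = \left(- \frac{1}{3}\right) \left(-5\right) = \frac{5}{3}$)
$t{\left(F \right)} = \left(-7 + F\right) \left(-4 + F\right)$ ($t{\left(F \right)} = \left(-4 + F\right) \left(-7 + F\right) = \left(-7 + F\right) \left(-4 + F\right)$)
$D{\left(12,10 \right)} + X{\left(13 \right)} t{\left(w{\left(-5 \right)} \right)} = 13 + \left(-225 + 13^{2}\right) \left(28 + \left(\frac{5}{3}\right)^{2} - \frac{55}{3}\right) = 13 + \left(-225 + 169\right) \left(28 + \frac{25}{9} - \frac{55}{3}\right) = 13 - \frac{6272}{9} = - \frac{6155}{9}$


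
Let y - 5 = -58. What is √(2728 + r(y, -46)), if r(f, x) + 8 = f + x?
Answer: √2621 ≈ 51.196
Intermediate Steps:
y = -53 (y = 5 - 58 = -53)
r(f, x) = -8 + f + x (r(f, x) = -8 + (f + x) = -8 + f + x)
√(2728 + r(y, -46)) = √(2728 + (-8 - 53 - 46)) = √(2728 - 107) = √2621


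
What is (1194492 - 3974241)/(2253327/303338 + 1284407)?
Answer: -843203502162/389611703893 ≈ -2.1642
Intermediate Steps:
(1194492 - 3974241)/(2253327/303338 + 1284407) = -2779749/(2253327*(1/303338) + 1284407) = -2779749/(2253327/303338 + 1284407) = -2779749/389611703893/303338 = -2779749*303338/389611703893 = -843203502162/389611703893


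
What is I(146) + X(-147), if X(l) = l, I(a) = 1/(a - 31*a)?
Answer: -643861/4380 ≈ -147.00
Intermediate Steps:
I(a) = -1/(30*a) (I(a) = 1/(-30*a) = -1/(30*a))
I(146) + X(-147) = -1/30/146 - 147 = -1/30*1/146 - 147 = -1/4380 - 147 = -643861/4380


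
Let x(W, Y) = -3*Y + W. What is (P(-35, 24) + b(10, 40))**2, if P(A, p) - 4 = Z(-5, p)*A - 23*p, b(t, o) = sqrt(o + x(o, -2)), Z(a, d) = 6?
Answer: (758 - sqrt(86))**2 ≈ 5.6059e+5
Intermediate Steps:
x(W, Y) = W - 3*Y
b(t, o) = sqrt(6 + 2*o) (b(t, o) = sqrt(o + (o - 3*(-2))) = sqrt(o + (o + 6)) = sqrt(o + (6 + o)) = sqrt(6 + 2*o))
P(A, p) = 4 - 23*p + 6*A (P(A, p) = 4 + (6*A - 23*p) = 4 + (-23*p + 6*A) = 4 - 23*p + 6*A)
(P(-35, 24) + b(10, 40))**2 = ((4 - 23*24 + 6*(-35)) + sqrt(6 + 2*40))**2 = ((4 - 552 - 210) + sqrt(6 + 80))**2 = (-758 + sqrt(86))**2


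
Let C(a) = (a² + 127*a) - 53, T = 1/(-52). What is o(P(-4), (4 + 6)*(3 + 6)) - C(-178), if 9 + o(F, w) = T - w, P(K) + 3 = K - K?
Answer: -474449/52 ≈ -9124.0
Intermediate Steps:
T = -1/52 ≈ -0.019231
P(K) = -3 (P(K) = -3 + (K - K) = -3 + 0 = -3)
C(a) = -53 + a² + 127*a
o(F, w) = -469/52 - w (o(F, w) = -9 + (-1/52 - w) = -469/52 - w)
o(P(-4), (4 + 6)*(3 + 6)) - C(-178) = (-469/52 - (4 + 6)*(3 + 6)) - (-53 + (-178)² + 127*(-178)) = (-469/52 - 10*9) - (-53 + 31684 - 22606) = (-469/52 - 1*90) - 1*9025 = (-469/52 - 90) - 9025 = -5149/52 - 9025 = -474449/52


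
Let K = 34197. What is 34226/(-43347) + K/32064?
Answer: 128304965/463292736 ≈ 0.27694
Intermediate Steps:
34226/(-43347) + K/32064 = 34226/(-43347) + 34197/32064 = 34226*(-1/43347) + 34197*(1/32064) = -34226/43347 + 11399/10688 = 128304965/463292736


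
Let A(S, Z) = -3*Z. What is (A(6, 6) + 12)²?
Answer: 36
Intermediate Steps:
(A(6, 6) + 12)² = (-3*6 + 12)² = (-18 + 12)² = (-6)² = 36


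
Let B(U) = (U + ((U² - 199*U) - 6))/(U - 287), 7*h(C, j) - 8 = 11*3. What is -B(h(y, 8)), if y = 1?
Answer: -55439/13776 ≈ -4.0243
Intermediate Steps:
h(C, j) = 41/7 (h(C, j) = 8/7 + (11*3)/7 = 8/7 + (⅐)*33 = 8/7 + 33/7 = 41/7)
B(U) = (-6 + U² - 198*U)/(-287 + U) (B(U) = (U + (-6 + U² - 199*U))/(-287 + U) = (-6 + U² - 198*U)/(-287 + U))
-B(h(y, 8)) = -(-6 + (41/7)² - 198*41/7)/(-287 + 41/7) = -(-6 + 1681/49 - 8118/7)/(-1968/7) = -(-7)*(-55439)/(1968*49) = -1*55439/13776 = -55439/13776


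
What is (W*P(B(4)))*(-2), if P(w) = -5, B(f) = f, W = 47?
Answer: 470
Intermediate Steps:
(W*P(B(4)))*(-2) = (47*(-5))*(-2) = -235*(-2) = 470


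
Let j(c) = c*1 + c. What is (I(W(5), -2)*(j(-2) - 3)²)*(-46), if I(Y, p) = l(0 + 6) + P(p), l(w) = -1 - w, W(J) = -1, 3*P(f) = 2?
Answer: 42826/3 ≈ 14275.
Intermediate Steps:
P(f) = ⅔ (P(f) = (⅓)*2 = ⅔)
j(c) = 2*c (j(c) = c + c = 2*c)
I(Y, p) = -19/3 (I(Y, p) = (-1 - (0 + 6)) + ⅔ = (-1 - 1*6) + ⅔ = (-1 - 6) + ⅔ = -7 + ⅔ = -19/3)
(I(W(5), -2)*(j(-2) - 3)²)*(-46) = -19*(2*(-2) - 3)²/3*(-46) = -19*(-4 - 3)²/3*(-46) = -19/3*(-7)²*(-46) = -19/3*49*(-46) = -931/3*(-46) = 42826/3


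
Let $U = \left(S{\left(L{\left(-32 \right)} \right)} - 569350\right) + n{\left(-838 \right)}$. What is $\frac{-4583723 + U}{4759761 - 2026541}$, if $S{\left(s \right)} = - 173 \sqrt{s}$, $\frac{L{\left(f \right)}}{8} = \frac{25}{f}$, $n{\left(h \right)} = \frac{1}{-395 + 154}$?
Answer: $- \frac{12672353}{6721490} - \frac{173 i}{1093288} \approx -1.8853 - 0.00015824 i$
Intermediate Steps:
$n{\left(h \right)} = - \frac{1}{241}$ ($n{\left(h \right)} = \frac{1}{-241} = - \frac{1}{241}$)
$L{\left(f \right)} = \frac{200}{f}$ ($L{\left(f \right)} = 8 \frac{25}{f} = \frac{200}{f}$)
$U = - \frac{137213351}{241} - \frac{865 i}{2}$ ($U = \left(- 173 \sqrt{\frac{200}{-32}} - 569350\right) - \frac{1}{241} = \left(- 173 \sqrt{200 \left(- \frac{1}{32}\right)} - 569350\right) - \frac{1}{241} = \left(- 173 \sqrt{- \frac{25}{4}} - 569350\right) - \frac{1}{241} = \left(- 173 \frac{5 i}{2} - 569350\right) - \frac{1}{241} = \left(- \frac{865 i}{2} - 569350\right) - \frac{1}{241} = \left(-569350 - \frac{865 i}{2}\right) - \frac{1}{241} = - \frac{137213351}{241} - \frac{865 i}{2} \approx -5.6935 \cdot 10^{5} - 432.5 i$)
$\frac{-4583723 + U}{4759761 - 2026541} = \frac{-4583723 - \left(\frac{137213351}{241} + \frac{865 i}{2}\right)}{4759761 - 2026541} = \frac{- \frac{1241890594}{241} - \frac{865 i}{2}}{2733220} = \left(- \frac{1241890594}{241} - \frac{865 i}{2}\right) \frac{1}{2733220} = - \frac{12672353}{6721490} - \frac{173 i}{1093288}$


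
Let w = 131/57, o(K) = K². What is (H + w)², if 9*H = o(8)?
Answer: 2588881/29241 ≈ 88.536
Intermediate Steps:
H = 64/9 (H = (⅑)*8² = (⅑)*64 = 64/9 ≈ 7.1111)
w = 131/57 (w = 131*(1/57) = 131/57 ≈ 2.2982)
(H + w)² = (64/9 + 131/57)² = (1609/171)² = 2588881/29241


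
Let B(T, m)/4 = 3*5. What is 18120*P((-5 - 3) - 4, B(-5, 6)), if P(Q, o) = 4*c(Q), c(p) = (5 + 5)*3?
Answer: 2174400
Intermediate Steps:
c(p) = 30 (c(p) = 10*3 = 30)
B(T, m) = 60 (B(T, m) = 4*(3*5) = 4*15 = 60)
P(Q, o) = 120 (P(Q, o) = 4*30 = 120)
18120*P((-5 - 3) - 4, B(-5, 6)) = 18120*120 = 2174400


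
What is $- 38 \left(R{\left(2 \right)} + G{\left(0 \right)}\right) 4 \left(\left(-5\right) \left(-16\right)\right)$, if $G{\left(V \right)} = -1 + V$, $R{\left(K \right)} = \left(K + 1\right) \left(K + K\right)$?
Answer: $-133760$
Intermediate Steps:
$R{\left(K \right)} = 2 K \left(1 + K\right)$ ($R{\left(K \right)} = \left(1 + K\right) 2 K = 2 K \left(1 + K\right)$)
$- 38 \left(R{\left(2 \right)} + G{\left(0 \right)}\right) 4 \left(\left(-5\right) \left(-16\right)\right) = - 38 \left(2 \cdot 2 \left(1 + 2\right) + \left(-1 + 0\right)\right) 4 \left(\left(-5\right) \left(-16\right)\right) = - 38 \left(2 \cdot 2 \cdot 3 - 1\right) 4 \cdot 80 = - 38 \left(12 - 1\right) 4 \cdot 80 = - 38 \cdot 11 \cdot 4 \cdot 80 = \left(-38\right) 44 \cdot 80 = \left(-1672\right) 80 = -133760$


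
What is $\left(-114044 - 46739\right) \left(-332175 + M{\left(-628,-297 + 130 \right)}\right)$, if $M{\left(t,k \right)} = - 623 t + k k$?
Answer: $-13981368114$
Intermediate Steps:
$M{\left(t,k \right)} = k^{2} - 623 t$ ($M{\left(t,k \right)} = - 623 t + k^{2} = k^{2} - 623 t$)
$\left(-114044 - 46739\right) \left(-332175 + M{\left(-628,-297 + 130 \right)}\right) = \left(-114044 - 46739\right) \left(-332175 + \left(\left(-297 + 130\right)^{2} - -391244\right)\right) = - 160783 \left(-332175 + \left(\left(-167\right)^{2} + 391244\right)\right) = - 160783 \left(-332175 + \left(27889 + 391244\right)\right) = - 160783 \left(-332175 + 419133\right) = \left(-160783\right) 86958 = -13981368114$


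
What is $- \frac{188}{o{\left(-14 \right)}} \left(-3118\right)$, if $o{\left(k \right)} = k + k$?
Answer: $- \frac{146546}{7} \approx -20935.0$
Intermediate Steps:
$o{\left(k \right)} = 2 k$
$- \frac{188}{o{\left(-14 \right)}} \left(-3118\right) = - \frac{188}{2 \left(-14\right)} \left(-3118\right) = - \frac{188}{-28} \left(-3118\right) = \left(-188\right) \left(- \frac{1}{28}\right) \left(-3118\right) = \frac{47}{7} \left(-3118\right) = - \frac{146546}{7}$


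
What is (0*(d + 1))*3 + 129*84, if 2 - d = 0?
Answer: 10836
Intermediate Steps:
d = 2 (d = 2 - 1*0 = 2 + 0 = 2)
(0*(d + 1))*3 + 129*84 = (0*(2 + 1))*3 + 129*84 = (0*3)*3 + 10836 = 0*3 + 10836 = 0 + 10836 = 10836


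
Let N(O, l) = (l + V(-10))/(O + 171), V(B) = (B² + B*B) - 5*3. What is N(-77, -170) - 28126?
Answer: -2643829/94 ≈ -28126.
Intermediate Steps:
V(B) = -15 + 2*B² (V(B) = (B² + B²) - 15 = 2*B² - 15 = -15 + 2*B²)
N(O, l) = (185 + l)/(171 + O) (N(O, l) = (l + (-15 + 2*(-10)²))/(O + 171) = (l + (-15 + 2*100))/(171 + O) = (l + (-15 + 200))/(171 + O) = (l + 185)/(171 + O) = (185 + l)/(171 + O))
N(-77, -170) - 28126 = (185 - 170)/(171 - 77) - 28126 = 15/94 - 28126 = -2643829/94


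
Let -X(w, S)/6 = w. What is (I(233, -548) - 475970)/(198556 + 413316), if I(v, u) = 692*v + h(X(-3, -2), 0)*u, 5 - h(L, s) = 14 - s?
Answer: -154901/305936 ≈ -0.50632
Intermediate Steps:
X(w, S) = -6*w
h(L, s) = -9 + s (h(L, s) = 5 - (14 - s) = 5 + (-14 + s) = -9 + s)
I(v, u) = -9*u + 692*v (I(v, u) = 692*v + (-9 + 0)*u = 692*v - 9*u = -9*u + 692*v)
(I(233, -548) - 475970)/(198556 + 413316) = ((-9*(-548) + 692*233) - 475970)/(198556 + 413316) = ((4932 + 161236) - 475970)/611872 = (166168 - 475970)*(1/611872) = -309802*1/611872 = -154901/305936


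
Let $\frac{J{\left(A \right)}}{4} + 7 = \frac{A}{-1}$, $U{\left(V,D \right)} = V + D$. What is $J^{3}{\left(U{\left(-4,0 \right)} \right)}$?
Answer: $-1728$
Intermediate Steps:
$U{\left(V,D \right)} = D + V$
$J{\left(A \right)} = -28 - 4 A$ ($J{\left(A \right)} = -28 + 4 \frac{A}{-1} = -28 + 4 A \left(-1\right) = -28 + 4 \left(- A\right) = -28 - 4 A$)
$J^{3}{\left(U{\left(-4,0 \right)} \right)} = \left(-28 - 4 \left(0 - 4\right)\right)^{3} = \left(-28 - -16\right)^{3} = \left(-28 + 16\right)^{3} = \left(-12\right)^{3} = -1728$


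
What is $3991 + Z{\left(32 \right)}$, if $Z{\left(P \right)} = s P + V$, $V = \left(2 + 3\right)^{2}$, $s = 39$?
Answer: $5264$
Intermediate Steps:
$V = 25$ ($V = 5^{2} = 25$)
$Z{\left(P \right)} = 25 + 39 P$ ($Z{\left(P \right)} = 39 P + 25 = 25 + 39 P$)
$3991 + Z{\left(32 \right)} = 3991 + \left(25 + 39 \cdot 32\right) = 3991 + \left(25 + 1248\right) = 3991 + 1273 = 5264$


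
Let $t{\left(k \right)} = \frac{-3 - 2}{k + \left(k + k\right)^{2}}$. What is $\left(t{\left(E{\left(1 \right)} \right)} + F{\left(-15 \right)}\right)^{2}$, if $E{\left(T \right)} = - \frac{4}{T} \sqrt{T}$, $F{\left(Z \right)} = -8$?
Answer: $\frac{9409}{144} \approx 65.34$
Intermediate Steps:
$E{\left(T \right)} = - \frac{4}{\sqrt{T}}$
$t{\left(k \right)} = - \frac{5}{k + 4 k^{2}}$ ($t{\left(k \right)} = - \frac{5}{k + \left(2 k\right)^{2}} = - \frac{5}{k + 4 k^{2}}$)
$\left(t{\left(E{\left(1 \right)} \right)} + F{\left(-15 \right)}\right)^{2} = \left(- \frac{5}{- 4 \frac{1}{\sqrt{1}} \left(1 + 4 \left(- 4 \frac{1}{\sqrt{1}}\right)\right)} - 8\right)^{2} = \left(- \frac{5}{\left(-4\right) 1 \left(1 + 4 \left(\left(-4\right) 1\right)\right)} - 8\right)^{2} = \left(- \frac{5}{\left(-4\right) \left(1 + 4 \left(-4\right)\right)} - 8\right)^{2} = \left(\left(-5\right) \left(- \frac{1}{4}\right) \frac{1}{1 - 16} - 8\right)^{2} = \left(\left(-5\right) \left(- \frac{1}{4}\right) \frac{1}{-15} - 8\right)^{2} = \left(\left(-5\right) \left(- \frac{1}{4}\right) \left(- \frac{1}{15}\right) - 8\right)^{2} = \left(- \frac{1}{12} - 8\right)^{2} = \left(- \frac{97}{12}\right)^{2} = \frac{9409}{144}$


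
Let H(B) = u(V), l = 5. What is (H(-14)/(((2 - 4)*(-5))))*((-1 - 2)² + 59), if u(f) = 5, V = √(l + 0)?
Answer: 34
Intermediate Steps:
V = √5 (V = √(5 + 0) = √5 ≈ 2.2361)
H(B) = 5
(H(-14)/(((2 - 4)*(-5))))*((-1 - 2)² + 59) = (5/(((2 - 4)*(-5))))*((-1 - 2)² + 59) = (5/((-2*(-5))))*((-3)² + 59) = (5/10)*(9 + 59) = (5*(⅒))*68 = (½)*68 = 34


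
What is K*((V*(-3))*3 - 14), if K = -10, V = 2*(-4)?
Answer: -580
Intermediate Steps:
V = -8
K*((V*(-3))*3 - 14) = -10*(-8*(-3)*3 - 14) = -10*(24*3 - 14) = -10*(72 - 14) = -10*58 = -580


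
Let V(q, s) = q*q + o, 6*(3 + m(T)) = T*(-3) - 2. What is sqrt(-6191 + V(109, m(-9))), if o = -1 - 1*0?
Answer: sqrt(5689) ≈ 75.425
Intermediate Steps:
o = -1 (o = -1 + 0 = -1)
m(T) = -10/3 - T/2 (m(T) = -3 + (T*(-3) - 2)/6 = -3 + (-3*T - 2)/6 = -3 + (-2 - 3*T)/6 = -3 + (-1/3 - T/2) = -10/3 - T/2)
V(q, s) = -1 + q**2 (V(q, s) = q*q - 1 = q**2 - 1 = -1 + q**2)
sqrt(-6191 + V(109, m(-9))) = sqrt(-6191 + (-1 + 109**2)) = sqrt(-6191 + (-1 + 11881)) = sqrt(-6191 + 11880) = sqrt(5689)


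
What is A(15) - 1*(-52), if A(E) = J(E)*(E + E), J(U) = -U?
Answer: -398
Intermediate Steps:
A(E) = -2*E² (A(E) = (-E)*(E + E) = (-E)*(2*E) = -2*E²)
A(15) - 1*(-52) = -2*15² - 1*(-52) = -2*225 + 52 = -450 + 52 = -398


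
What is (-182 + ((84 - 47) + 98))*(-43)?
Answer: 2021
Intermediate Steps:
(-182 + ((84 - 47) + 98))*(-43) = (-182 + (37 + 98))*(-43) = (-182 + 135)*(-43) = -47*(-43) = 2021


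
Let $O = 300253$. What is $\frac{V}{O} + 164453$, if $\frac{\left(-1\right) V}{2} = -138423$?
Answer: $\frac{49377783455}{300253} \approx 1.6445 \cdot 10^{5}$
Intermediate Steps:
$V = 276846$ ($V = \left(-2\right) \left(-138423\right) = 276846$)
$\frac{V}{O} + 164453 = \frac{276846}{300253} + 164453 = \frac{49377783455}{300253}$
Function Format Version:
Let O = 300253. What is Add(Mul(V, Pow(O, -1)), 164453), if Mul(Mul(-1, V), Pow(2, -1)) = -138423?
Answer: Rational(49377783455, 300253) ≈ 1.6445e+5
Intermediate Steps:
V = 276846 (V = Mul(-2, -138423) = 276846)
Add(Mul(V, Pow(O, -1)), 164453) = Add(Mul(276846, Pow(300253, -1)), 164453) = Add(Mul(276846, Rational(1, 300253)), 164453) = Add(Rational(276846, 300253), 164453) = Rational(49377783455, 300253)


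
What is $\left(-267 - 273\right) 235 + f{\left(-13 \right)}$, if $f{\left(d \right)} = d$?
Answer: $-126913$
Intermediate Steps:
$\left(-267 - 273\right) 235 + f{\left(-13 \right)} = \left(-267 - 273\right) 235 - 13 = \left(-540\right) 235 - 13 = -126900 - 13 = -126913$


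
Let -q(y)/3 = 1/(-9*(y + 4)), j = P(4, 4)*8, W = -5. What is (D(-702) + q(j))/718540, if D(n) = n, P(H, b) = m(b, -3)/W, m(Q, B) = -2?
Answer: -75811/77602320 ≈ -0.00097692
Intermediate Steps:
P(H, b) = 2/5 (P(H, b) = -2/(-5) = -2*(-1/5) = 2/5)
j = 16/5 (j = (2/5)*8 = 16/5 ≈ 3.2000)
q(y) = -3/(-36 - 9*y) (q(y) = -3*(-1/(9*(y + 4))) = -3*(-1/(9*(4 + y))) = -3/(-36 - 9*y))
(D(-702) + q(j))/718540 = (-702 + 1/(3*(4 + 16/5)))/718540 = (-702 + 1/(3*(36/5)))*(1/718540) = (-702 + (1/3)*(5/36))*(1/718540) = (-702 + 5/108)*(1/718540) = -75811/108*1/718540 = -75811/77602320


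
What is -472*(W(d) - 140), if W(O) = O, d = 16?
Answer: 58528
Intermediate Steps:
-472*(W(d) - 140) = -472*(16 - 140) = -472*(-124) = 58528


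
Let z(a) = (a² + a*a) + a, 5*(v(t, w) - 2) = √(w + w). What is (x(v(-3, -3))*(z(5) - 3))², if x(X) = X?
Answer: 254176/25 + 10816*I*√6/5 ≈ 10167.0 + 5298.7*I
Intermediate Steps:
v(t, w) = 2 + √2*√w/5 (v(t, w) = 2 + √(w + w)/5 = 2 + √(2*w)/5 = 2 + (√2*√w)/5 = 2 + √2*√w/5)
z(a) = a + 2*a² (z(a) = (a² + a²) + a = 2*a² + a = a + 2*a²)
(x(v(-3, -3))*(z(5) - 3))² = ((2 + √2*√(-3)/5)*(5*(1 + 2*5) - 3))² = ((2 + √2*(I*√3)/5)*(5*(1 + 10) - 3))² = ((2 + I*√6/5)*(5*11 - 3))² = ((2 + I*√6/5)*(55 - 3))² = ((2 + I*√6/5)*52)² = (104 + 52*I*√6/5)²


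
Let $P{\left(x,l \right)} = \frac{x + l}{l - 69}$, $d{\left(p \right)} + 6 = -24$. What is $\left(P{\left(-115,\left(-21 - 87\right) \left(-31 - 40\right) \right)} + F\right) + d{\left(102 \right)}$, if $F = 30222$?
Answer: $\frac{229436561}{7599} \approx 30193.0$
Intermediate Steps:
$d{\left(p \right)} = -30$ ($d{\left(p \right)} = -6 - 24 = -30$)
$P{\left(x,l \right)} = \frac{l + x}{-69 + l}$
$\left(P{\left(-115,\left(-21 - 87\right) \left(-31 - 40\right) \right)} + F\right) + d{\left(102 \right)} = \left(\frac{\left(-21 - 87\right) \left(-31 - 40\right) - 115}{-69 + \left(-21 - 87\right) \left(-31 - 40\right)} + 30222\right) - 30 = \left(\frac{\left(-108\right) \left(-71\right) - 115}{-69 - -7668} + 30222\right) - 30 = \left(\frac{7668 - 115}{-69 + 7668} + 30222\right) - 30 = \left(\frac{1}{7599} \cdot 7553 + 30222\right) - 30 = \left(\frac{7553}{7599} + 30222\right) - 30 = \frac{229664531}{7599} - 30 = \frac{229436561}{7599}$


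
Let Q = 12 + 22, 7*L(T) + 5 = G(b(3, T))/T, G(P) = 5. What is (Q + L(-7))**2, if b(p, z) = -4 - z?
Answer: 2643876/2401 ≈ 1101.2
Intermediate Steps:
L(T) = -5/7 + 5/(7*T) (L(T) = -5/7 + (5/T)/7 = -5/7 + 5/(7*T))
Q = 34
(Q + L(-7))**2 = (34 + (5/7)*(1 - 1*(-7))/(-7))**2 = (34 + (5/7)*(-1/7)*(1 + 7))**2 = (34 + (5/7)*(-1/7)*8)**2 = (34 - 40/49)**2 = (1626/49)**2 = 2643876/2401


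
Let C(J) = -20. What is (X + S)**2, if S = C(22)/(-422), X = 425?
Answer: 8043399225/44521 ≈ 1.8067e+5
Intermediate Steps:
S = 10/211 (S = -20/(-422) = -20*(-1/422) = 10/211 ≈ 0.047393)
(X + S)**2 = (425 + 10/211)**2 = (89685/211)**2 = 8043399225/44521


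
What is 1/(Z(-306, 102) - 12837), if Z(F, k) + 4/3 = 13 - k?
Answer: -3/38782 ≈ -7.7355e-5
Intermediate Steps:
Z(F, k) = 35/3 - k (Z(F, k) = -4/3 + (13 - k) = 35/3 - k)
1/(Z(-306, 102) - 12837) = 1/((35/3 - 1*102) - 12837) = 1/((35/3 - 102) - 12837) = 1/(-271/3 - 12837) = 1/(-38782/3) = -3/38782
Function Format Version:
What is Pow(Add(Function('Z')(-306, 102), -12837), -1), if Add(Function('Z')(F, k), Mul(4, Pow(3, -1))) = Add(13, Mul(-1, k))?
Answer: Rational(-3, 38782) ≈ -7.7355e-5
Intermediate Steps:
Function('Z')(F, k) = Add(Rational(35, 3), Mul(-1, k)) (Function('Z')(F, k) = Add(Rational(-4, 3), Add(13, Mul(-1, k))) = Add(Rational(35, 3), Mul(-1, k)))
Pow(Add(Function('Z')(-306, 102), -12837), -1) = Pow(Add(Add(Rational(35, 3), Mul(-1, 102)), -12837), -1) = Pow(Add(Add(Rational(35, 3), -102), -12837), -1) = Pow(Add(Rational(-271, 3), -12837), -1) = Pow(Rational(-38782, 3), -1) = Rational(-3, 38782)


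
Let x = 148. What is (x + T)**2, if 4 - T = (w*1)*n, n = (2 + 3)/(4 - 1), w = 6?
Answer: 20164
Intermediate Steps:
n = 5/3 ≈ 1.6667
T = -6 (T = 4 - 6*1*5/3 = 4 - 6*5/3 = 4 - 1*10 = 4 - 10 = -6)
(x + T)**2 = (148 - 6)**2 = 142**2 = 20164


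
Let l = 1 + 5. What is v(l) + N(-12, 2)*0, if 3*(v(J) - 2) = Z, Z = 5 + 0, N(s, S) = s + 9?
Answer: 11/3 ≈ 3.6667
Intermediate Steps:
N(s, S) = 9 + s
Z = 5
l = 6
v(J) = 11/3 (v(J) = 2 + (1/3)*5 = 2 + 5/3 = 11/3)
v(l) + N(-12, 2)*0 = 11/3 + (9 - 12)*0 = 11/3 - 3*0 = 11/3 + 0 = 11/3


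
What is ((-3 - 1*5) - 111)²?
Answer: 14161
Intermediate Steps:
((-3 - 1*5) - 111)² = ((-3 - 5) - 111)² = (-8 - 111)² = (-119)² = 14161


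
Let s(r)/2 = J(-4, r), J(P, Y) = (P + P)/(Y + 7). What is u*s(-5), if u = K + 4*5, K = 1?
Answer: -168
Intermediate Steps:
J(P, Y) = 2*P/(7 + Y) (J(P, Y) = (2*P)/(7 + Y) = 2*P/(7 + Y))
u = 21 (u = 1 + 4*5 = 1 + 20 = 21)
s(r) = -16/(7 + r) (s(r) = 2*(2*(-4)/(7 + r)) = 2*(-8/(7 + r)) = -16/(7 + r))
u*s(-5) = 21*(-16/(7 - 5)) = 21*(-16/2) = 21*(-16*½) = 21*(-8) = -168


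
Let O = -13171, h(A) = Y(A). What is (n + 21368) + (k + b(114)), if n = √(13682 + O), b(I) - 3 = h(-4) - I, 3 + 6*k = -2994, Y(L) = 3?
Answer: 41521/2 + √511 ≈ 20783.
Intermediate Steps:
h(A) = 3
k = -999/2 (k = -½ + (⅙)*(-2994) = -½ - 499 = -999/2 ≈ -499.50)
b(I) = 6 - I (b(I) = 3 + (3 - I) = 6 - I)
n = √511 (n = √(13682 - 13171) = √511 ≈ 22.605)
(n + 21368) + (k + b(114)) = (√511 + 21368) + (-999/2 + (6 - 1*114)) = (21368 + √511) + (-999/2 + (6 - 114)) = (21368 + √511) + (-999/2 - 108) = (21368 + √511) - 1215/2 = 41521/2 + √511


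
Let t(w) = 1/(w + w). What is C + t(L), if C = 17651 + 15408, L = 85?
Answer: 5620031/170 ≈ 33059.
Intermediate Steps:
C = 33059
t(w) = 1/(2*w)
C + t(L) = 33059 + (½)/85 = 33059 + (½)*(1/85) = 33059 + 1/170 = 5620031/170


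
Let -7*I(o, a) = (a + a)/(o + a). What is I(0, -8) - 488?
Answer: -3418/7 ≈ -488.29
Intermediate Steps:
I(o, a) = -2*a/(7*(a + o)) (I(o, a) = -(a + a)/(7*(o + a)) = -2*a/(7*(a + o)))
I(0, -8) - 488 = -2*(-8)/(7*(-8) + 7*0) - 488 = -2*(-8)/(-56 + 0) - 488 = -2*(-8)/(-56) - 488 = -2*(-8)*(-1/56) - 488 = -2/7 - 488 = -3418/7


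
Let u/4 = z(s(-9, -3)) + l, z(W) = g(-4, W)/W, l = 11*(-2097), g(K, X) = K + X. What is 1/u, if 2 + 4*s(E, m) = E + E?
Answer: -5/461304 ≈ -1.0839e-5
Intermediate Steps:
s(E, m) = -½ + E/2 (s(E, m) = -½ + (E + E)/4 = -½ + (2*E)/4 = -½ + E/2)
l = -23067
z(W) = (-4 + W)/W
u = -461304/5 (u = 4*((-4 + (-½ + (½)*(-9)))/(-½ + (½)*(-9)) - 23067) = 4*((-4 + (-½ - 9/2))/(-½ - 9/2) - 23067) = 4*((-4 - 5)/(-5) - 23067) = 4*(-⅕*(-9) - 23067) = 4*(9/5 - 23067) = 4*(-115326/5) = -461304/5 ≈ -92261.)
1/u = 1/(-461304/5) = -5/461304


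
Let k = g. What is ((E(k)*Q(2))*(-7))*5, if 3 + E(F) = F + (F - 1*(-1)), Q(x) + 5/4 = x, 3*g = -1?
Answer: 70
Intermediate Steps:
g = -⅓ (g = (⅓)*(-1) = -⅓ ≈ -0.33333)
Q(x) = -5/4 + x
k = -⅓ ≈ -0.33333
E(F) = -2 + 2*F (E(F) = -3 + (F + (F - 1*(-1))) = -3 + (F + (F + 1)) = -3 + (F + (1 + F)) = -3 + (1 + 2*F) = -2 + 2*F)
((E(k)*Q(2))*(-7))*5 = (((-2 + 2*(-⅓))*(-5/4 + 2))*(-7))*5 = (((-2 - ⅔)*(¾))*(-7))*5 = (-8/3*¾*(-7))*5 = -2*(-7)*5 = 14*5 = 70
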